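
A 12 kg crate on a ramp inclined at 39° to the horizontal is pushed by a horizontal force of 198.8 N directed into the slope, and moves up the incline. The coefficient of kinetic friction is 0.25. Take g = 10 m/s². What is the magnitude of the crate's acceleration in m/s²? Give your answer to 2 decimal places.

2.03 m/s²

The horizontal push has components F cos 39° = 198.8 × 0.7771 = 154.487 N up the incline and F sin 39° = 198.8 × 0.6293 = 125.105 N pressing into the surface.
The normal force is therefore N = mg cos 39° + F sin 39° = 93.252 + 125.105 = 218.357 N, and kinetic friction down the slope is μN = 0.25 × 218.357 = 54.589 N.
Along the incline: F cos 39° − mg sin 39° − μN = ma, so 154.487 − 75.516 − 54.589 = 12 a, giving a = 2.0318 m/s².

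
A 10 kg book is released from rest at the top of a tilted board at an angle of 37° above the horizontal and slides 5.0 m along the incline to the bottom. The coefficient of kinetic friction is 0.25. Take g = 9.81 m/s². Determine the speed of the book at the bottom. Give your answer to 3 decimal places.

The weight component along the incline is mg sin 37° = 59.038 N and the normal force is N = mg cos 37° = 78.346 N.
Friction up the slope is f = μN = 0.25 × 78.346 = 19.587 N, so the net downslope force is 59.038 − 19.587 = 39.451 N and a = 39.451 / 10 = 3.9451 m/s².
Starting from rest over a distance of 5.0 m, v² = 2aL = 2 × 3.9451 × 5.0 = 39.4510, so v = 6.2810 m/s.

6.281 m/s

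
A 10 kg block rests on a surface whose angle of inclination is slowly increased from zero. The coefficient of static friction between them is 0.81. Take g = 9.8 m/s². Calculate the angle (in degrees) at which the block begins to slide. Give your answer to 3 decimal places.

39.007°

At the threshold of sliding, static friction is at its maximum μ_s N and exactly balances the weight component along the incline: mg sin θ = μ_s mg cos θ.
Hence tan θ = μ_s = 0.81, so θ = arctan(0.81) = 39.0075°.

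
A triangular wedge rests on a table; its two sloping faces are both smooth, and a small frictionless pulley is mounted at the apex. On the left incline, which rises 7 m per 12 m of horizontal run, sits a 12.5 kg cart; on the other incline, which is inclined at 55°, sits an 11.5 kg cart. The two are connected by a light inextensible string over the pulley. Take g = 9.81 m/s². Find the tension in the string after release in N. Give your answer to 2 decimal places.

Resolve each weight along its own incline: the 12.5 kg mass has component 12.5 × 9.81 × sin 30.26° = 61.787 N down its slope, and the 11.5 kg mass has 11.5 × 9.81 × sin 55° = 92.413 N down its slope.
The 11.5 kg side's 92.413 N exceeds the other side's 61.787 N, so that mass slides down and the 12.5 kg mass slides up. Taking that direction as positive, Newton's second law for the whole system gives 92.413 − 61.787 = (12.5 + 11.5) a, so a = 30.626 / 24 = 1.2761 m/s².
For the 12.5 kg mass (up-slope positive): T − 61.787 = 12.5 × 1.2761, so T = 77.738 N.

77.74 N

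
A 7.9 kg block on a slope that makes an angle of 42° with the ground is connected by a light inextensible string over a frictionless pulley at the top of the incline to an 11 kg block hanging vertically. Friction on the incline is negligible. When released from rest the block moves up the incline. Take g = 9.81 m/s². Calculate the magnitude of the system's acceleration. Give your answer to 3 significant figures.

2.97 m/s²

For the block on the incline: the weight component along the slope is m₁g sin 42° = 7.9 × 9.81 × 0.6691 = 51.855 N and the normal force is N = m₁g cos 42° = 57.593 N.
Newton's second law for the block (up-slope positive): T − 51.855 = 7.9 a. For the hanging block (downward positive): 11 × 9.81 − T = 11 a.
Adding the two equations eliminates T: 56.055 = 18.9 a, so a = 2.9659 m/s².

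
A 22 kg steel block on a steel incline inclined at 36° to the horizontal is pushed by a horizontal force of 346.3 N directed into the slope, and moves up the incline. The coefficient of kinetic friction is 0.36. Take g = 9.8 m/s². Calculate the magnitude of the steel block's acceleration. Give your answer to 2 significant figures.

0.79 m/s²

The horizontal push has components F cos 36° = 346.3 × 0.8090 = 280.157 N up the incline and F sin 36° = 346.3 × 0.5878 = 203.555 N pressing into the surface.
The normal force is therefore N = mg cos 36° + F sin 36° = 174.420 + 203.555 = 377.975 N, and kinetic friction down the slope is μN = 0.36 × 377.975 = 136.071 N.
Along the incline: F cos 36° − mg sin 36° − μN = ma, so 280.157 − 126.730 − 136.071 = 22 a, giving a = 0.7889 m/s².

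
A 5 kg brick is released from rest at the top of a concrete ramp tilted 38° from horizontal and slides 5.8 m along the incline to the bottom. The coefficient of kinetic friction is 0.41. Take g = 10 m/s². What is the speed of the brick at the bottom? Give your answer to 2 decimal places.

5.83 m/s

The weight component along the incline is mg sin 38° = 30.783 N and the normal force is N = mg cos 38° = 39.401 N.
Friction up the slope is f = μN = 0.41 × 39.401 = 16.154 N, so the net downslope force is 30.783 − 16.154 = 14.629 N and a = 14.629 / 5 = 2.9258 m/s².
Starting from rest over a distance of 5.8 m, v² = 2aL = 2 × 2.9258 × 5.8 = 33.9393, so v = 5.8257 m/s.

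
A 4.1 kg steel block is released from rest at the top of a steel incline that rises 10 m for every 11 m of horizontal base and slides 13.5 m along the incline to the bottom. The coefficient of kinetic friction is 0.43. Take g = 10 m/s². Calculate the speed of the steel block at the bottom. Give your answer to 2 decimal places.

9.78 m/s

The weight component along the incline is mg sin 42.27° = 27.580 N and the normal force is N = mg cos 42.27° = 30.338 N.
Friction up the slope is f = μN = 0.43 × 30.338 = 13.045 N, so the net downslope force is 27.580 − 13.045 = 14.535 N and a = 14.535 / 4.1 = 3.5451 m/s².
Starting from rest over a distance of 13.5 m, v² = 2aL = 2 × 3.5451 × 13.5 = 95.7177, so v = 9.7835 m/s.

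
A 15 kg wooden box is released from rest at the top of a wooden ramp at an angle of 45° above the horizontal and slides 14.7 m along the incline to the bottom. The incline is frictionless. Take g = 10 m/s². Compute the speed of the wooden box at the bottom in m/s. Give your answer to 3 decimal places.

14.418 m/s

The weight component along the incline is mg sin 45° = 106.066 N and the normal force is N = mg cos 45° = 106.066 N.
With no friction, a = g sin 45° = 7.0711 m/s².
Starting from rest over a distance of 14.7 m, v² = 2aL = 2 × 7.0711 × 14.7 = 207.8903, so v = 14.4184 m/s.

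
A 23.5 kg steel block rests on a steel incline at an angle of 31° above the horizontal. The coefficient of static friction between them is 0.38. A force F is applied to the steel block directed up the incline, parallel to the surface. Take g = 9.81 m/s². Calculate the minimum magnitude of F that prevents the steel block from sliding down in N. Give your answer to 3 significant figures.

43.6 N

The normal force is N = mg cos 31° = 197.607 N. With F at its minimum the steel block is on the verge of sliding down, so static friction is at its maximum μ_s N = 0.38 × 197.607 = 75.091 N and acts up the slope.
Equilibrium along the incline: F + μ_s N = mg sin 31°, so F = 118.734 − 75.091 = 43.643 N.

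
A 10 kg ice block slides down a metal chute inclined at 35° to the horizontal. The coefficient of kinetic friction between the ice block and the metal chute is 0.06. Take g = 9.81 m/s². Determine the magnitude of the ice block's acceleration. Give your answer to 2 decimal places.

Resolving the weight along the incline: the component pulling the ice block down the slope is mg sin 35° = 10 × 9.81 × 0.5736 = 56.270 N, and the normal force is N = mg cos 35° = 10 × 9.81 × 0.8192 = 80.364 N.
Kinetic friction acts up the slope with magnitude f = μN = 0.06 × 80.364 = 4.822 N.
Net force along the incline is 56.270 − 4.822 = 51.448 N, so a = 51.448 / 10 = 5.1448 m/s².

5.14 m/s²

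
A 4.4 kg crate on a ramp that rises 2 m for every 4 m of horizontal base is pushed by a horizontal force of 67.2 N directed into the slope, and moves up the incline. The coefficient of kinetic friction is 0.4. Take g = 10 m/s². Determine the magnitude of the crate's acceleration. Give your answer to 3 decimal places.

2.878 m/s²

The horizontal push has components F cos 26.57° = 67.2 × 0.8944 = 60.104 N up the incline and F sin 26.57° = 67.2 × 0.4472 = 30.052 N pressing into the surface.
The normal force is therefore N = mg cos 26.57° + F sin 26.57° = 39.354 + 30.052 = 69.406 N, and kinetic friction down the slope is μN = 0.4 × 69.406 = 27.762 N.
Along the incline: F cos 26.57° − mg sin 26.57° − μN = ma, so 60.104 − 19.677 − 27.762 = 4.4 a, giving a = 2.8784 m/s².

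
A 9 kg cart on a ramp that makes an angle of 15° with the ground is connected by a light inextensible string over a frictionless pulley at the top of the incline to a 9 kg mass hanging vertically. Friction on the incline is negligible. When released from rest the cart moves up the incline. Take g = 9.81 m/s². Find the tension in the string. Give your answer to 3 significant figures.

55.6 N

For the cart on the incline: the weight component along the slope is m₁g sin 15° = 9 × 9.81 × 0.2588 = 22.849 N and the normal force is N = m₁g cos 15° = 85.282 N.
Newton's second law for the cart (up-slope positive): T − 22.849 = 9 a. For the hanging mass (downward positive): 9 × 9.81 − T = 9 a.
Adding the two equations eliminates T: 65.441 = 18 a, so a = 3.6356 m/s².
Then from the hanging mass's equation, T = 9 × (9.81 − 3.6356) = 55.570 N.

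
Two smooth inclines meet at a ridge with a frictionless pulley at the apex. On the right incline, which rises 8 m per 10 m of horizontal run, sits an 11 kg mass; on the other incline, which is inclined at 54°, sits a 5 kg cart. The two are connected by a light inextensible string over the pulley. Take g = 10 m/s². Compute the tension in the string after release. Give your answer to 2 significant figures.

Resolve each weight along its own incline: the 11 kg mass has component 11 × 10 × sin 38.66° = 68.716 N down its slope, and the 5 kg mass has 5 × 10 × sin 54° = 40.451 N down its slope.
The 11 kg side's 68.716 N exceeds the other side's 40.451 N, so that mass slides down and the 5 kg mass slides up. Taking that direction as positive, Newton's second law for the whole system gives 68.716 − 40.451 = (11 + 5) a, so a = 28.265 / 16 = 1.7666 m/s².
For the 5 kg mass (up-slope positive): T − 40.451 = 5 × 1.7666, so T = 49.284 N.

49 N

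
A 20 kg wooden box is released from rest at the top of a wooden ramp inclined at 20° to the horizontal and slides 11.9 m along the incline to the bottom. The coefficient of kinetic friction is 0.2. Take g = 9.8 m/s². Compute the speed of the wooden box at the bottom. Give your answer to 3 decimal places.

The weight component along the incline is mg sin 20° = 67.036 N and the normal force is N = mg cos 20° = 184.180 N.
Friction up the slope is f = μN = 0.2 × 184.180 = 36.836 N, so the net downslope force is 67.036 − 36.836 = 30.200 N and a = 30.200 / 20 = 1.5100 m/s².
Starting from rest over a distance of 11.9 m, v² = 2aL = 2 × 1.5100 × 11.9 = 35.9380, so v = 5.9948 m/s.

5.995 m/s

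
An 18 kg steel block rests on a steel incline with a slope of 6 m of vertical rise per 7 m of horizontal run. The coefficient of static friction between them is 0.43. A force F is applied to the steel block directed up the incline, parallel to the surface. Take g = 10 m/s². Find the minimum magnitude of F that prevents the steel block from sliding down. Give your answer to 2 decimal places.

The normal force is N = mg cos 40.60° = 136.666 N. With F at its minimum the steel block is on the verge of sliding down, so static friction is at its maximum μ_s N = 0.43 × 136.666 = 58.766 N and acts up the slope.
Equilibrium along the incline: F + μ_s N = mg sin 40.60°, so F = 117.142 − 58.766 = 58.376 N.

58.38 N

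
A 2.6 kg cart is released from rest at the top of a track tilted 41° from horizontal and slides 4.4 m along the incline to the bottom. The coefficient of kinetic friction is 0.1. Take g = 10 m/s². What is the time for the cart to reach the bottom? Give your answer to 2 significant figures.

The weight component along the incline is mg sin 41° = 17.058 N and the normal force is N = mg cos 41° = 19.622 N.
Friction up the slope is f = μN = 0.1 × 19.622 = 1.962 N, so the net downslope force is 17.058 − 1.962 = 15.096 N and a = 15.096 / 2.6 = 5.8062 m/s².
Starting from rest, L = ½at², so t = √(2L/a) = √(2 × 4.4 / 5.8062) = 1.2311 s.

1.2 s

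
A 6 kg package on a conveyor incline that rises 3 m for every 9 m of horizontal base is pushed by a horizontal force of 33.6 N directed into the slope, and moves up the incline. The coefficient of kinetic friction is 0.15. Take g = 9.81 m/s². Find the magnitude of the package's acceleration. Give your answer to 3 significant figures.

The horizontal push has components F cos 18.43° = 33.6 × 0.9487 = 31.876 N up the incline and F sin 18.43° = 33.6 × 0.3162 = 10.624 N pressing into the surface.
The normal force is therefore N = mg cos 18.43° + F sin 18.43° = 55.840 + 10.624 = 66.464 N, and kinetic friction down the slope is μN = 0.15 × 66.464 = 9.970 N.
Along the incline: F cos 18.43° − mg sin 18.43° − μN = ma, so 31.876 − 18.612 − 9.970 = 6 a, giving a = 0.5490 m/s².

0.549 m/s²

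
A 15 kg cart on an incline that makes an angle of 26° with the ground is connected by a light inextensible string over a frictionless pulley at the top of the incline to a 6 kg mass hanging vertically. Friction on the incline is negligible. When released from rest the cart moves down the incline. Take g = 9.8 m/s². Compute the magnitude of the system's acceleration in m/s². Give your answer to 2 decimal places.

0.27 m/s²

For the cart on the incline: the weight component along the slope is m₁g sin 26° = 15 × 9.8 × 0.4384 = 64.445 N and the normal force is N = m₁g cos 26° = 132.123 N.
Newton's second law for the cart (down-slope positive): 64.445 − T = 15 a. For the hanging mass (upward positive): T − 6 × 9.8 = 6 a.
Adding the two equations eliminates T: 5.645 = 21 a, so a = 0.2688 m/s².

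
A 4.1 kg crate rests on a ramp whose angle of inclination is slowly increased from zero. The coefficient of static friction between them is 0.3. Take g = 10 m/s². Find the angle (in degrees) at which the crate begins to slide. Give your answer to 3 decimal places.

16.699°

At the threshold of sliding, static friction is at its maximum μ_s N and exactly balances the weight component along the incline: mg sin θ = μ_s mg cos θ.
Hence tan θ = μ_s = 0.3, so θ = arctan(0.3) = 16.6992°.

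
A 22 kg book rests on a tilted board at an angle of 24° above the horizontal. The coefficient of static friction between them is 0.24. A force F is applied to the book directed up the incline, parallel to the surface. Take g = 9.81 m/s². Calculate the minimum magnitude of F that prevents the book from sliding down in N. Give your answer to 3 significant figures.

40.5 N

The normal force is N = mg cos 24° = 197.161 N. With F at its minimum the book is on the verge of sliding down, so static friction is at its maximum μ_s N = 0.24 × 197.161 = 47.319 N and acts up the slope.
Equilibrium along the incline: F + μ_s N = mg sin 24°, so F = 87.782 − 47.319 = 40.463 N.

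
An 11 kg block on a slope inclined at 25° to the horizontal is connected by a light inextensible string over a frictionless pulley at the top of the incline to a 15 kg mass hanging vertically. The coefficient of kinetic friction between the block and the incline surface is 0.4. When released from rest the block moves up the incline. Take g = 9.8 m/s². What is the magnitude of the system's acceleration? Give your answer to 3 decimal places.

For the block on the incline: the weight component along the slope is m₁g sin 25° = 11 × 9.8 × 0.4226 = 45.556 N and the normal force is N = m₁g cos 25° = 97.700 N.
Kinetic friction opposes the block's motion up the incline: f = μN = 0.4 × 97.700 = 39.080 N acting down the slope.
Newton's second law for the block (up-slope positive): T − 45.556 − 39.080 = 11 a. For the hanging mass (downward positive): 15 × 9.8 − T = 15 a.
Adding the two equations eliminates T: 62.364 = 26 a, so a = 2.3986 m/s².

2.399 m/s²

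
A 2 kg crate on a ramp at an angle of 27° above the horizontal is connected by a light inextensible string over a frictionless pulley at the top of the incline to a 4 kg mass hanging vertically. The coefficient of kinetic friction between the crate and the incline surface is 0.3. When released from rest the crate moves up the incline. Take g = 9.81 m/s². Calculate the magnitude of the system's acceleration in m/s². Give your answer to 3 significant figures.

4.18 m/s²

For the crate on the incline: the weight component along the slope is m₁g sin 27° = 2 × 9.81 × 0.4540 = 8.907 N and the normal force is N = m₁g cos 27° = 17.482 N.
Kinetic friction opposes the crate's motion up the incline: f = μN = 0.3 × 17.482 = 5.245 N acting down the slope.
Newton's second law for the crate (up-slope positive): T − 8.907 − 5.245 = 2 a. For the hanging mass (downward positive): 4 × 9.81 − T = 4 a.
Adding the two equations eliminates T: 25.088 = 6 a, so a = 4.1813 m/s².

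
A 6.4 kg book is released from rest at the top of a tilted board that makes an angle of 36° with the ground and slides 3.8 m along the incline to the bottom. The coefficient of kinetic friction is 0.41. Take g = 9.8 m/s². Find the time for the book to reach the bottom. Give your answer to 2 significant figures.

The weight component along the incline is mg sin 36° = 36.866 N and the normal force is N = mg cos 36° = 50.742 N.
Friction up the slope is f = μN = 0.41 × 50.742 = 20.804 N, so the net downslope force is 36.866 − 20.804 = 16.062 N and a = 16.062 / 6.4 = 2.5097 m/s².
Starting from rest, L = ½at², so t = √(2L/a) = √(2 × 3.8 / 2.5097) = 1.7402 s.

1.7 s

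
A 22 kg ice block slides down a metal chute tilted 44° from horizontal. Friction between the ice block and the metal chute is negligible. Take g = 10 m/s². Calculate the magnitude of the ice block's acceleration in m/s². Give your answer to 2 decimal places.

Resolving the weight along the incline: the component pulling the ice block down the slope is mg sin 44° = 22 × 10 × 0.6947 = 152.834 N, and the normal force is N = mg cos 44° = 22 × 10 × 0.7193 = 158.246 N.
With no friction the net force along the incline is 152.834 N, so a = g sin 44° = 152.834 / 22 = 6.9470 m/s².

6.95 m/s²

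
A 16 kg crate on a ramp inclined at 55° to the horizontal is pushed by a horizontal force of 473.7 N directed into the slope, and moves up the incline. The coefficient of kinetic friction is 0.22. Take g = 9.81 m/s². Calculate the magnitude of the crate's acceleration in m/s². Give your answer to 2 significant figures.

2.4 m/s²

The horizontal push has components F cos 55° = 473.7 × 0.5736 = 271.714 N up the incline and F sin 55° = 473.7 × 0.8192 = 388.055 N pressing into the surface.
The normal force is therefore N = mg cos 55° + F sin 55° = 90.032 + 388.055 = 478.087 N, and kinetic friction down the slope is μN = 0.22 × 478.087 = 105.179 N.
Along the incline: F cos 55° − mg sin 55° − μN = ma, so 271.714 − 128.582 − 105.179 = 16 a, giving a = 2.3721 m/s².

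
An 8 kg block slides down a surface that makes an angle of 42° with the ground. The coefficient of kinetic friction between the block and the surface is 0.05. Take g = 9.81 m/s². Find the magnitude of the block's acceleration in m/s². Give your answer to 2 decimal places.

Resolving the weight along the incline: the component pulling the block down the slope is mg sin 42° = 8 × 9.81 × 0.6691 = 52.511 N, and the normal force is N = mg cos 42° = 8 × 9.81 × 0.7431 = 58.318 N.
Kinetic friction acts up the slope with magnitude f = μN = 0.05 × 58.318 = 2.916 N.
Net force along the incline is 52.511 − 2.916 = 49.595 N, so a = 49.595 / 8 = 6.1994 m/s².

6.20 m/s²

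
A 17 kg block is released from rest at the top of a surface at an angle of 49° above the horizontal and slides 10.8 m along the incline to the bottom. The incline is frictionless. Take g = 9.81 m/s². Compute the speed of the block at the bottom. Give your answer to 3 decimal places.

The weight component along the incline is mg sin 49° = 125.863 N and the normal force is N = mg cos 49° = 109.411 N.
With no friction, a = g sin 49° = 7.4037 m/s².
Starting from rest over a distance of 10.8 m, v² = 2aL = 2 × 7.4037 × 10.8 = 159.9199, so v = 12.6459 m/s.

12.646 m/s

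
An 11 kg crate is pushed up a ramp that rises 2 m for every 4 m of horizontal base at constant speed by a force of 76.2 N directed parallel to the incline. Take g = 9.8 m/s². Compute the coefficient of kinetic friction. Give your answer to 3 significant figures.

0.290

At constant speed ΣF = 0 along the incline. The applied 76.2 N acts up the slope; the weight component mg sin 26.57° = 48.210 N and kinetic friction μN both act down the slope.
So 76.2 = 48.210 + μ × 96.419, giving μ = (76.2 − 48.210) / 96.419 = 0.2903.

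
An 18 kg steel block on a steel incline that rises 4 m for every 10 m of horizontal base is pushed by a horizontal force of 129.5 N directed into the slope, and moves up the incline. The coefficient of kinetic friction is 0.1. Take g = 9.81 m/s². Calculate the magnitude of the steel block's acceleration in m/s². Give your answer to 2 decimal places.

The horizontal push has components F cos 21.80° = 129.5 × 0.9285 = 120.241 N up the incline and F sin 21.80° = 129.5 × 0.3714 = 48.096 N pressing into the surface.
The normal force is therefore N = mg cos 21.80° + F sin 21.80° = 163.955 + 48.096 = 212.051 N, and kinetic friction down the slope is μN = 0.1 × 212.051 = 21.205 N.
Along the incline: F cos 21.80° − mg sin 21.80° − μN = ma, so 120.241 − 65.582 − 21.205 = 18 a, giving a = 1.8586 m/s².

1.86 m/s²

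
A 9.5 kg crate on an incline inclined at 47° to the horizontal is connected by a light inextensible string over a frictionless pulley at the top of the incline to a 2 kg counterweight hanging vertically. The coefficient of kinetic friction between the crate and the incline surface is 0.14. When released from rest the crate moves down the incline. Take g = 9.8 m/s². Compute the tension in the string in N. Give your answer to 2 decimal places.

26.49 N

For the crate on the incline: the weight component along the slope is m₁g sin 47° = 9.5 × 9.8 × 0.7314 = 68.093 N and the normal force is N = m₁g cos 47° = 63.494 N.
Kinetic friction opposes the crate's motion down the incline: f = μN = 0.14 × 63.494 = 8.889 N acting up the slope.
Newton's second law for the crate (down-slope positive): 68.093 − 8.889 − T = 9.5 a. For the hanging counterweight (upward positive): T − 2 × 9.8 = 2 a.
Adding the two equations eliminates T: 39.604 = 11.5 a, so a = 3.4438 m/s².
Then from the hanging counterweight's equation, T = 2 × (9.8 + 3.4438) = 26.488 N.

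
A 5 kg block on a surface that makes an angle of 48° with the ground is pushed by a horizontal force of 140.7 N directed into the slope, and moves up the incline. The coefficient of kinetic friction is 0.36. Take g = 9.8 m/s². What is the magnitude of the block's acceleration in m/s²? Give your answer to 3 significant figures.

1.66 m/s²

The horizontal push has components F cos 48° = 140.7 × 0.6691 = 94.142 N up the incline and F sin 48° = 140.7 × 0.7431 = 104.554 N pressing into the surface.
The normal force is therefore N = mg cos 48° + F sin 48° = 32.786 + 104.554 = 137.340 N, and kinetic friction down the slope is μN = 0.36 × 137.340 = 49.442 N.
Along the incline: F cos 48° − mg sin 48° − μN = ma, so 94.142 − 36.412 − 49.442 = 5 a, giving a = 1.6576 m/s².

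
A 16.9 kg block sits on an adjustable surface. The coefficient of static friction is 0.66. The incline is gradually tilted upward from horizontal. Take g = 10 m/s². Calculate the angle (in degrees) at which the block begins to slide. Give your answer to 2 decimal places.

33.42°

At the threshold of sliding, static friction is at its maximum μ_s N and exactly balances the weight component along the incline: mg sin θ = μ_s mg cos θ.
Hence tan θ = μ_s = 0.66, so θ = arctan(0.66) = 33.4248°.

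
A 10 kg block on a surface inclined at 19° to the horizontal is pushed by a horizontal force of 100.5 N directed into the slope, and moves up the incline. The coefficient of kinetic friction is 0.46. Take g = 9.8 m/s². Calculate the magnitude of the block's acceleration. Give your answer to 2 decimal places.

0.54 m/s²

The horizontal push has components F cos 19° = 100.5 × 0.9455 = 95.023 N up the incline and F sin 19° = 100.5 × 0.3256 = 32.723 N pressing into the surface.
The normal force is therefore N = mg cos 19° + F sin 19° = 92.659 + 32.723 = 125.382 N, and kinetic friction down the slope is μN = 0.46 × 125.382 = 57.676 N.
Along the incline: F cos 19° − mg sin 19° − μN = ma, so 95.023 − 31.909 − 57.676 = 10 a, giving a = 0.5438 m/s².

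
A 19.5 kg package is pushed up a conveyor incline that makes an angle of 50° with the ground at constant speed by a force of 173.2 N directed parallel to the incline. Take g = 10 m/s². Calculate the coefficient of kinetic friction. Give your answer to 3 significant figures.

At constant speed ΣF = 0 along the incline. The applied 173.2 N acts up the slope; the weight component mg sin 50° = 149.379 N and kinetic friction μN both act down the slope.
So 173.2 = 149.379 + μ × 125.344, giving μ = (173.2 − 149.379) / 125.344 = 0.1900.

0.190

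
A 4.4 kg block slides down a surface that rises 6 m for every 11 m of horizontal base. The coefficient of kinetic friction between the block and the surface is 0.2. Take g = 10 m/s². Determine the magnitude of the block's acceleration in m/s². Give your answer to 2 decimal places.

Resolving the weight along the incline: the component pulling the block down the slope is mg sin 28.61° = 4.4 × 10 × 0.4789 = 21.072 N, and the normal force is N = mg cos 28.61° = 4.4 × 10 × 0.8779 = 38.628 N.
Kinetic friction acts up the slope with magnitude f = μN = 0.2 × 38.628 = 7.726 N.
Net force along the incline is 21.072 − 7.726 = 13.346 N, so a = 13.346 / 4.4 = 3.0332 m/s².

3.03 m/s²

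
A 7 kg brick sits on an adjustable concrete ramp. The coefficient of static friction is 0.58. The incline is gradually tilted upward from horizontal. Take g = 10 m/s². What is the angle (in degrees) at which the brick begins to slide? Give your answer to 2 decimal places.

30.11°

At the threshold of sliding, static friction is at its maximum μ_s N and exactly balances the weight component along the incline: mg sin θ = μ_s mg cos θ.
Hence tan θ = μ_s = 0.58, so θ = arctan(0.58) = 30.1137°.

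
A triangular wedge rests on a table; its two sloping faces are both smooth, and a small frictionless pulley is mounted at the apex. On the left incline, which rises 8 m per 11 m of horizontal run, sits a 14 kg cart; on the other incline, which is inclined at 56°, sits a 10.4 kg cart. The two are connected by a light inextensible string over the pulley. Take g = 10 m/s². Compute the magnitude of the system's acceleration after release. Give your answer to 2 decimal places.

0.16 m/s²

Resolve each weight along its own incline: the 14 kg mass has component 14 × 10 × sin 36.03° = 82.344 N down its slope, and the 10.4 kg mass has 10.4 × 10 × sin 56° = 86.220 N down its slope.
The 10.4 kg side's 86.220 N exceeds the other side's 82.344 N, so that mass slides down and the 14 kg mass slides up. Taking that direction as positive, Newton's second law for the whole system gives 86.220 − 82.344 = (14 + 10.4) a, so a = 3.876 / 24.4 = 0.1589 m/s².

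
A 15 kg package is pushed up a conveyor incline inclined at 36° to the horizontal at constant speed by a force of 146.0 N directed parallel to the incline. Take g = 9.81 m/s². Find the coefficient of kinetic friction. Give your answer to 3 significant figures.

At constant speed ΣF = 0 along the incline. The applied 146.0 N acts up the slope; the weight component mg sin 36° = 86.493 N and kinetic friction μN both act down the slope.
So 146.0 = 86.493 + μ × 119.047, giving μ = (146.0 − 86.493) / 119.047 = 0.4999.

0.500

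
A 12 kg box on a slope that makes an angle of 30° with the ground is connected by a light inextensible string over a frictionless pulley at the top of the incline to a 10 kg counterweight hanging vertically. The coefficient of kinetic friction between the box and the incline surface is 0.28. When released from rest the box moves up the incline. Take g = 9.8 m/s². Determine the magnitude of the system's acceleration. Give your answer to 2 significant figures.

0.49 m/s²

For the box on the incline: the weight component along the slope is m₁g sin 30° = 12 × 9.8 × 0.5000 = 58.800 N and the normal force is N = m₁g cos 30° = 101.845 N.
Kinetic friction opposes the box's motion up the incline: f = μN = 0.28 × 101.845 = 28.517 N acting down the slope.
Newton's second law for the box (up-slope positive): T − 58.800 − 28.517 = 12 a. For the hanging counterweight (downward positive): 10 × 9.8 − T = 10 a.
Adding the two equations eliminates T: 10.683 = 22 a, so a = 0.4856 m/s².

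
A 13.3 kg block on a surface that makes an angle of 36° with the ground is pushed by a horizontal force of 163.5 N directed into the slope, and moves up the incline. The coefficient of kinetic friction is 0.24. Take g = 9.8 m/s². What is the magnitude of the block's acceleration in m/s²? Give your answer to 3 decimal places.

0.548 m/s²

The horizontal push has components F cos 36° = 163.5 × 0.8090 = 132.272 N up the incline and F sin 36° = 163.5 × 0.5878 = 96.105 N pressing into the surface.
The normal force is therefore N = mg cos 36° + F sin 36° = 105.445 + 96.105 = 201.550 N, and kinetic friction down the slope is μN = 0.24 × 201.550 = 48.372 N.
Along the incline: F cos 36° − mg sin 36° − μN = ma, so 132.272 − 76.614 − 48.372 = 13.3 a, giving a = 0.5478 m/s².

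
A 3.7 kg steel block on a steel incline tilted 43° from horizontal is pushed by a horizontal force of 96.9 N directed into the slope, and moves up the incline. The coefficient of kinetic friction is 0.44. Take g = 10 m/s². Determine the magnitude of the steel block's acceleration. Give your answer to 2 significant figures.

The horizontal push has components F cos 43° = 96.9 × 0.7314 = 70.873 N up the incline and F sin 43° = 96.9 × 0.6820 = 66.086 N pressing into the surface.
The normal force is therefore N = mg cos 43° + F sin 43° = 27.062 + 66.086 = 93.148 N, and kinetic friction down the slope is μN = 0.44 × 93.148 = 40.985 N.
Along the incline: F cos 43° − mg sin 43° − μN = ma, so 70.873 − 25.234 − 40.985 = 3.7 a, giving a = 1.2578 m/s².

1.3 m/s²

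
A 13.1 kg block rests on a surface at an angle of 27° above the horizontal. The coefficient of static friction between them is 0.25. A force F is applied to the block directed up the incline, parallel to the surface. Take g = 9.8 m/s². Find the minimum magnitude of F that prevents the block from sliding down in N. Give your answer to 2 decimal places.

The normal force is N = mg cos 27° = 114.387 N. With F at its minimum the block is on the verge of sliding down, so static friction is at its maximum μ_s N = 0.25 × 114.387 = 28.597 N and acts up the slope.
Equilibrium along the incline: F + μ_s N = mg sin 27°, so F = 58.283 − 28.597 = 29.686 N.

29.69 N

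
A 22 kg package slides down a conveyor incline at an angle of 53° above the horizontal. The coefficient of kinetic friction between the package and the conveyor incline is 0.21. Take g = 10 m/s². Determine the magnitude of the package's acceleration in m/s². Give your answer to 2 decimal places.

Resolving the weight along the incline: the component pulling the package down the slope is mg sin 53° = 22 × 10 × 0.7986 = 175.692 N, and the normal force is N = mg cos 53° = 22 × 10 × 0.6018 = 132.396 N.
Kinetic friction acts up the slope with magnitude f = μN = 0.21 × 132.396 = 27.803 N.
Net force along the incline is 175.692 − 27.803 = 147.889 N, so a = 147.889 / 22 = 6.7222 m/s².

6.72 m/s²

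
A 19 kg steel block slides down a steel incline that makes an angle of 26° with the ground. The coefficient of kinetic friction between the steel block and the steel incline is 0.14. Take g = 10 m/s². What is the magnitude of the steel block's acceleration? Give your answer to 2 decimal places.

3.13 m/s²

Resolving the weight along the incline: the component pulling the steel block down the slope is mg sin 26° = 19 × 10 × 0.4384 = 83.296 N, and the normal force is N = mg cos 26° = 19 × 10 × 0.8988 = 170.772 N.
Kinetic friction acts up the slope with magnitude f = μN = 0.14 × 170.772 = 23.908 N.
Net force along the incline is 83.296 − 23.908 = 59.388 N, so a = 59.388 / 19 = 3.1257 m/s².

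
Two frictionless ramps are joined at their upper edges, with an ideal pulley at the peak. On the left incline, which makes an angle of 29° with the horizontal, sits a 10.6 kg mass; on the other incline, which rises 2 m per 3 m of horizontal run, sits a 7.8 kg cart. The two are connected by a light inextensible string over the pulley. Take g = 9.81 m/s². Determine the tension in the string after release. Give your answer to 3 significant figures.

45.8 N

Resolve each weight along its own incline: the 10.6 kg mass has component 10.6 × 9.81 × sin 29° = 50.413 N down its slope, and the 7.8 kg mass has 7.8 × 9.81 × sin 33.69° = 42.445 N down its slope.
The 10.6 kg side's 50.413 N exceeds the other side's 42.445 N, so that mass slides down and the 7.8 kg mass slides up. Taking that direction as positive, Newton's second law for the whole system gives 50.413 − 42.445 = (10.6 + 7.8) a, so a = 7.968 / 18.4 = 0.4330 m/s².
For the 7.8 kg mass (up-slope positive): T − 42.445 = 7.8 × 0.4330, so T = 45.822 N.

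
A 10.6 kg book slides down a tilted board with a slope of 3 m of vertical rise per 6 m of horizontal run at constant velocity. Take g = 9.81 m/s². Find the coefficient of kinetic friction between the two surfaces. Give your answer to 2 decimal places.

0.50

At constant velocity the net force along the incline is zero: mg sin 26.57° = μ mg cos 26.57°.
So μ = tan 26.57° = 0.4472 / 0.8944 = 0.5000.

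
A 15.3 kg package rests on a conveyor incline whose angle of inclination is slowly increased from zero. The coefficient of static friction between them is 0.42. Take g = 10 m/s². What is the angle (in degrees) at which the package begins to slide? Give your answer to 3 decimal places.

22.782°

At the threshold of sliding, static friction is at its maximum μ_s N and exactly balances the weight component along the incline: mg sin θ = μ_s mg cos θ.
Hence tan θ = μ_s = 0.42, so θ = arctan(0.42) = 22.7824°.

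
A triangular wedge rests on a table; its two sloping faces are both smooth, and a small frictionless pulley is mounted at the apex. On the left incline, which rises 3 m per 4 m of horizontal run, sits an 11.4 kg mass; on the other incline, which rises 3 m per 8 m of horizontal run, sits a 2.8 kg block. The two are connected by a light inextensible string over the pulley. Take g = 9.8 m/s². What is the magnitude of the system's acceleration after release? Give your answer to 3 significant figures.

Resolve each weight along its own incline: the 11.4 kg mass has component 11.4 × 9.8 × sin 36.87° = 67.032 N down its slope, and the 2.8 kg mass has 2.8 × 9.8 × sin 20.56° = 9.635 N down its slope.
The 11.4 kg side's 67.032 N exceeds the other side's 9.635 N, so that mass slides down and the 2.8 kg mass slides up. Taking that direction as positive, Newton's second law for the whole system gives 67.032 − 9.635 = (11.4 + 2.8) a, so a = 57.397 / 14.2 = 4.0420 m/s².

4.04 m/s²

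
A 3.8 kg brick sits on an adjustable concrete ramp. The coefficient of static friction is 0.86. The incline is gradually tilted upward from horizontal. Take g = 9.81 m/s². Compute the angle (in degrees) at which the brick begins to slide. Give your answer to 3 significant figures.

40.7°

At the threshold of sliding, static friction is at its maximum μ_s N and exactly balances the weight component along the incline: mg sin θ = μ_s mg cos θ.
Hence tan θ = μ_s = 0.86, so θ = arctan(0.86) = 40.6955°.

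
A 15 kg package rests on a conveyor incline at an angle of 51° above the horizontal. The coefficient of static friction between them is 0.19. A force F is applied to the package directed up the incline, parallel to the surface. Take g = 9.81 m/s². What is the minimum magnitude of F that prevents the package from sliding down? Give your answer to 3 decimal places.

96.762 N

The normal force is N = mg cos 51° = 92.604 N. With F at its minimum the package is on the verge of sliding down, so static friction is at its maximum μ_s N = 0.19 × 92.604 = 17.595 N and acts up the slope.
Equilibrium along the incline: F + μ_s N = mg sin 51°, so F = 114.357 − 17.595 = 96.762 N.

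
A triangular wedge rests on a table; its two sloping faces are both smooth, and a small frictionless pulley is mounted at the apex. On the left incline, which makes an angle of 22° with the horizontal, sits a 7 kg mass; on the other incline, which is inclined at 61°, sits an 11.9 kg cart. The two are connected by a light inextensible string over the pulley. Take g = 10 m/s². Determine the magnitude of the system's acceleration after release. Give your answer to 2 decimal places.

Resolve each weight along its own incline: the 7 kg mass has component 7 × 10 × sin 22° = 26.222 N down its slope, and the 11.9 kg mass has 11.9 × 10 × sin 61° = 104.080 N down its slope.
The 11.9 kg side's 104.080 N exceeds the other side's 26.222 N, so that mass slides down and the 7 kg mass slides up. Taking that direction as positive, Newton's second law for the whole system gives 104.080 − 26.222 = (7 + 11.9) a, so a = 77.858 / 18.9 = 4.1195 m/s².

4.12 m/s²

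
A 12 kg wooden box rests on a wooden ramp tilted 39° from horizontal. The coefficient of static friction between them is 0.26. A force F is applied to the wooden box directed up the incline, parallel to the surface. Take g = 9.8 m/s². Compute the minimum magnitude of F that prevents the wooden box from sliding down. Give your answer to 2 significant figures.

50 N

The normal force is N = mg cos 39° = 91.392 N. With F at its minimum the wooden box is on the verge of sliding down, so static friction is at its maximum μ_s N = 0.26 × 91.392 = 23.762 N and acts up the slope.
Equilibrium along the incline: F + μ_s N = mg sin 39°, so F = 74.008 − 23.762 = 50.246 N.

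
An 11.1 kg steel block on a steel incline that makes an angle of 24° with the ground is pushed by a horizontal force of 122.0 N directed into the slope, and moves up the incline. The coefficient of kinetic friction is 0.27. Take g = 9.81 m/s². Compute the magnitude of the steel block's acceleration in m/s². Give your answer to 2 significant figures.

The horizontal push has components F cos 24° = 122.0 × 0.9135 = 111.447 N up the incline and F sin 24° = 122.0 × 0.4067 = 49.617 N pressing into the surface.
The normal force is therefore N = mg cos 24° + F sin 24° = 99.472 + 49.617 = 149.089 N, and kinetic friction down the slope is μN = 0.27 × 149.089 = 40.254 N.
Along the incline: F cos 24° − mg sin 24° − μN = ma, so 111.447 − 44.286 − 40.254 = 11.1 a, giving a = 2.4241 m/s².

2.4 m/s²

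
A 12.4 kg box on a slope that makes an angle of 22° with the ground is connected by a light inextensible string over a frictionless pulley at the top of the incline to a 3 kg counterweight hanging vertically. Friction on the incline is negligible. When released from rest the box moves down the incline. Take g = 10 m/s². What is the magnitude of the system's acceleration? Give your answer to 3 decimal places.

For the box on the incline: the weight component along the slope is m₁g sin 22° = 12.4 × 10 × 0.3746 = 46.450 N and the normal force is N = m₁g cos 22° = 114.971 N.
Newton's second law for the box (down-slope positive): 46.450 − T = 12.4 a. For the hanging counterweight (upward positive): T − 3 × 10 = 3 a.
Adding the two equations eliminates T: 16.450 = 15.4 a, so a = 1.0682 m/s².

1.068 m/s²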